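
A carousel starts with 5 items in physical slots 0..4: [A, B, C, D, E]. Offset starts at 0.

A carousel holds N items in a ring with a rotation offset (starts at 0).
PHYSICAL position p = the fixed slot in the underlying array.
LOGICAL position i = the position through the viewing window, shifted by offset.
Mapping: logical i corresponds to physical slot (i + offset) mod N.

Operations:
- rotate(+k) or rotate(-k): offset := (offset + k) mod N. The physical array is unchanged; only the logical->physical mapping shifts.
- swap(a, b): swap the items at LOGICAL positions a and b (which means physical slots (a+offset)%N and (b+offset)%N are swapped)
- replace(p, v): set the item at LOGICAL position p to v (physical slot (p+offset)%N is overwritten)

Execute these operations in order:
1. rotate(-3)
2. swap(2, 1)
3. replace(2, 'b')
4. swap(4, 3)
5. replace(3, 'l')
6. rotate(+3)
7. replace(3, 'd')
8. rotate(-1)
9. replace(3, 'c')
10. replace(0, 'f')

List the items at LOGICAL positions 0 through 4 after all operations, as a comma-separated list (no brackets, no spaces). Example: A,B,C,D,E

After op 1 (rotate(-3)): offset=2, physical=[A,B,C,D,E], logical=[C,D,E,A,B]
After op 2 (swap(2, 1)): offset=2, physical=[A,B,C,E,D], logical=[C,E,D,A,B]
After op 3 (replace(2, 'b')): offset=2, physical=[A,B,C,E,b], logical=[C,E,b,A,B]
After op 4 (swap(4, 3)): offset=2, physical=[B,A,C,E,b], logical=[C,E,b,B,A]
After op 5 (replace(3, 'l')): offset=2, physical=[l,A,C,E,b], logical=[C,E,b,l,A]
After op 6 (rotate(+3)): offset=0, physical=[l,A,C,E,b], logical=[l,A,C,E,b]
After op 7 (replace(3, 'd')): offset=0, physical=[l,A,C,d,b], logical=[l,A,C,d,b]
After op 8 (rotate(-1)): offset=4, physical=[l,A,C,d,b], logical=[b,l,A,C,d]
After op 9 (replace(3, 'c')): offset=4, physical=[l,A,c,d,b], logical=[b,l,A,c,d]
After op 10 (replace(0, 'f')): offset=4, physical=[l,A,c,d,f], logical=[f,l,A,c,d]

Answer: f,l,A,c,d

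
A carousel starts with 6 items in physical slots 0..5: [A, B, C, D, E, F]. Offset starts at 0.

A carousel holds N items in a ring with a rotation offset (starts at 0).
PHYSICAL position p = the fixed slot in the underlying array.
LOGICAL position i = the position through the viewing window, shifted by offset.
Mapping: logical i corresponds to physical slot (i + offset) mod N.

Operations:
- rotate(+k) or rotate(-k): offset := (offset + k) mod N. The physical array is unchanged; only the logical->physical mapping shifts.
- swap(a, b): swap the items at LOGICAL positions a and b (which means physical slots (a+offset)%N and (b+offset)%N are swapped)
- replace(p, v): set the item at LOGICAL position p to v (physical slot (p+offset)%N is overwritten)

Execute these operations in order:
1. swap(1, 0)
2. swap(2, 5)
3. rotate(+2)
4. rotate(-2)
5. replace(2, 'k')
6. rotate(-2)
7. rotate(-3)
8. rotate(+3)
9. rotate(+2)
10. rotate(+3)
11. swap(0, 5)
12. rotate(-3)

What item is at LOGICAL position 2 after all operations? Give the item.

After op 1 (swap(1, 0)): offset=0, physical=[B,A,C,D,E,F], logical=[B,A,C,D,E,F]
After op 2 (swap(2, 5)): offset=0, physical=[B,A,F,D,E,C], logical=[B,A,F,D,E,C]
After op 3 (rotate(+2)): offset=2, physical=[B,A,F,D,E,C], logical=[F,D,E,C,B,A]
After op 4 (rotate(-2)): offset=0, physical=[B,A,F,D,E,C], logical=[B,A,F,D,E,C]
After op 5 (replace(2, 'k')): offset=0, physical=[B,A,k,D,E,C], logical=[B,A,k,D,E,C]
After op 6 (rotate(-2)): offset=4, physical=[B,A,k,D,E,C], logical=[E,C,B,A,k,D]
After op 7 (rotate(-3)): offset=1, physical=[B,A,k,D,E,C], logical=[A,k,D,E,C,B]
After op 8 (rotate(+3)): offset=4, physical=[B,A,k,D,E,C], logical=[E,C,B,A,k,D]
After op 9 (rotate(+2)): offset=0, physical=[B,A,k,D,E,C], logical=[B,A,k,D,E,C]
After op 10 (rotate(+3)): offset=3, physical=[B,A,k,D,E,C], logical=[D,E,C,B,A,k]
After op 11 (swap(0, 5)): offset=3, physical=[B,A,D,k,E,C], logical=[k,E,C,B,A,D]
After op 12 (rotate(-3)): offset=0, physical=[B,A,D,k,E,C], logical=[B,A,D,k,E,C]

Answer: D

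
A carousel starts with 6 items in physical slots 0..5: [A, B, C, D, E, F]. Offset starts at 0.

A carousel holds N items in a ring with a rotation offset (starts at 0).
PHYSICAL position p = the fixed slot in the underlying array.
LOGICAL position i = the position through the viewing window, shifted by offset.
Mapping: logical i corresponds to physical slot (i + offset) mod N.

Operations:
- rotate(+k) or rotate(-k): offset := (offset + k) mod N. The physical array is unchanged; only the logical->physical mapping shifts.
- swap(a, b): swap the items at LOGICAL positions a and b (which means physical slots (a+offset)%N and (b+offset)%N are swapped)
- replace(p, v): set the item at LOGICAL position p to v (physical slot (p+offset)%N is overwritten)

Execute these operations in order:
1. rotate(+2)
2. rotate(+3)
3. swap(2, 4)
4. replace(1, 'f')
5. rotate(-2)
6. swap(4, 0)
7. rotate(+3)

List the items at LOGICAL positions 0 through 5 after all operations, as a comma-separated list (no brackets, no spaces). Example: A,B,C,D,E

After op 1 (rotate(+2)): offset=2, physical=[A,B,C,D,E,F], logical=[C,D,E,F,A,B]
After op 2 (rotate(+3)): offset=5, physical=[A,B,C,D,E,F], logical=[F,A,B,C,D,E]
After op 3 (swap(2, 4)): offset=5, physical=[A,D,C,B,E,F], logical=[F,A,D,C,B,E]
After op 4 (replace(1, 'f')): offset=5, physical=[f,D,C,B,E,F], logical=[F,f,D,C,B,E]
After op 5 (rotate(-2)): offset=3, physical=[f,D,C,B,E,F], logical=[B,E,F,f,D,C]
After op 6 (swap(4, 0)): offset=3, physical=[f,B,C,D,E,F], logical=[D,E,F,f,B,C]
After op 7 (rotate(+3)): offset=0, physical=[f,B,C,D,E,F], logical=[f,B,C,D,E,F]

Answer: f,B,C,D,E,F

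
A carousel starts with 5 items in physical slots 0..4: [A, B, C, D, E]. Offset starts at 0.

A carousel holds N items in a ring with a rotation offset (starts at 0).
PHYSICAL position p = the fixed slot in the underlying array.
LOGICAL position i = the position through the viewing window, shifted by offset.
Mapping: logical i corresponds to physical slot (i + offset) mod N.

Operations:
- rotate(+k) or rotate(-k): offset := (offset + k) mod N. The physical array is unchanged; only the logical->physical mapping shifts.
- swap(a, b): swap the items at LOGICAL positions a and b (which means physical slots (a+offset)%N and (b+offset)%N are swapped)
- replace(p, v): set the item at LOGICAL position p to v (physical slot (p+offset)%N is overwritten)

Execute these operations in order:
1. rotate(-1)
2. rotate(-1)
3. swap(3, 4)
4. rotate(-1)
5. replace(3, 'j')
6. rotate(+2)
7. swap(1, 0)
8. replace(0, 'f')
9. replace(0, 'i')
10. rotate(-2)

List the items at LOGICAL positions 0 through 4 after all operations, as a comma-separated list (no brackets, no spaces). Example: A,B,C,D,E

After op 1 (rotate(-1)): offset=4, physical=[A,B,C,D,E], logical=[E,A,B,C,D]
After op 2 (rotate(-1)): offset=3, physical=[A,B,C,D,E], logical=[D,E,A,B,C]
After op 3 (swap(3, 4)): offset=3, physical=[A,C,B,D,E], logical=[D,E,A,C,B]
After op 4 (rotate(-1)): offset=2, physical=[A,C,B,D,E], logical=[B,D,E,A,C]
After op 5 (replace(3, 'j')): offset=2, physical=[j,C,B,D,E], logical=[B,D,E,j,C]
After op 6 (rotate(+2)): offset=4, physical=[j,C,B,D,E], logical=[E,j,C,B,D]
After op 7 (swap(1, 0)): offset=4, physical=[E,C,B,D,j], logical=[j,E,C,B,D]
After op 8 (replace(0, 'f')): offset=4, physical=[E,C,B,D,f], logical=[f,E,C,B,D]
After op 9 (replace(0, 'i')): offset=4, physical=[E,C,B,D,i], logical=[i,E,C,B,D]
After op 10 (rotate(-2)): offset=2, physical=[E,C,B,D,i], logical=[B,D,i,E,C]

Answer: B,D,i,E,C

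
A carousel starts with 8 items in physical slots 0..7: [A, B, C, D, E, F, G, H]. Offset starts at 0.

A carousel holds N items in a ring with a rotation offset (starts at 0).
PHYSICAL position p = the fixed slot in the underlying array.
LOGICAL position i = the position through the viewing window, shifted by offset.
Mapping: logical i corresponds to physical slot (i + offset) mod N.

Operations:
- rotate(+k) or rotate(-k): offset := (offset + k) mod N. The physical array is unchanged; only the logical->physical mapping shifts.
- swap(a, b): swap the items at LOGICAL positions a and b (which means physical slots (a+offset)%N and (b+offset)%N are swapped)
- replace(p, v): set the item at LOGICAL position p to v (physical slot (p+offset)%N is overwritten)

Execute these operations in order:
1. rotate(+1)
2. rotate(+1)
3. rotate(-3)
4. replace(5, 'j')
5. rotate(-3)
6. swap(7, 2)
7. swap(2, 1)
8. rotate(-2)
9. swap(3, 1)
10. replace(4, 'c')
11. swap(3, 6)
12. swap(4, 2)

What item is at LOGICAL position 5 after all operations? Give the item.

After op 1 (rotate(+1)): offset=1, physical=[A,B,C,D,E,F,G,H], logical=[B,C,D,E,F,G,H,A]
After op 2 (rotate(+1)): offset=2, physical=[A,B,C,D,E,F,G,H], logical=[C,D,E,F,G,H,A,B]
After op 3 (rotate(-3)): offset=7, physical=[A,B,C,D,E,F,G,H], logical=[H,A,B,C,D,E,F,G]
After op 4 (replace(5, 'j')): offset=7, physical=[A,B,C,D,j,F,G,H], logical=[H,A,B,C,D,j,F,G]
After op 5 (rotate(-3)): offset=4, physical=[A,B,C,D,j,F,G,H], logical=[j,F,G,H,A,B,C,D]
After op 6 (swap(7, 2)): offset=4, physical=[A,B,C,G,j,F,D,H], logical=[j,F,D,H,A,B,C,G]
After op 7 (swap(2, 1)): offset=4, physical=[A,B,C,G,j,D,F,H], logical=[j,D,F,H,A,B,C,G]
After op 8 (rotate(-2)): offset=2, physical=[A,B,C,G,j,D,F,H], logical=[C,G,j,D,F,H,A,B]
After op 9 (swap(3, 1)): offset=2, physical=[A,B,C,D,j,G,F,H], logical=[C,D,j,G,F,H,A,B]
After op 10 (replace(4, 'c')): offset=2, physical=[A,B,C,D,j,G,c,H], logical=[C,D,j,G,c,H,A,B]
After op 11 (swap(3, 6)): offset=2, physical=[G,B,C,D,j,A,c,H], logical=[C,D,j,A,c,H,G,B]
After op 12 (swap(4, 2)): offset=2, physical=[G,B,C,D,c,A,j,H], logical=[C,D,c,A,j,H,G,B]

Answer: H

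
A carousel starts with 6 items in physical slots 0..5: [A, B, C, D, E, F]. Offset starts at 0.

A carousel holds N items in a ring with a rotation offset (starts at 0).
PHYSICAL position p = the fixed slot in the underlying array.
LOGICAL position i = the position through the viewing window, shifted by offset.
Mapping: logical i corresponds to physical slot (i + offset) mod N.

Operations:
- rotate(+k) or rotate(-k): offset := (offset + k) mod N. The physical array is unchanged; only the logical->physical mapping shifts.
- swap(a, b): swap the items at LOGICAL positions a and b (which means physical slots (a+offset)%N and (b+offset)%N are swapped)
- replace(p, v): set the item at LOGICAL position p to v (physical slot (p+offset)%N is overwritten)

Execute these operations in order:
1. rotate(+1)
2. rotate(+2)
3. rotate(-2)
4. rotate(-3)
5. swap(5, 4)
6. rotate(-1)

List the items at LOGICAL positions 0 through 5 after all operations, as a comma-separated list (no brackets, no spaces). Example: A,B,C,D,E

Answer: C,E,F,A,B,D

Derivation:
After op 1 (rotate(+1)): offset=1, physical=[A,B,C,D,E,F], logical=[B,C,D,E,F,A]
After op 2 (rotate(+2)): offset=3, physical=[A,B,C,D,E,F], logical=[D,E,F,A,B,C]
After op 3 (rotate(-2)): offset=1, physical=[A,B,C,D,E,F], logical=[B,C,D,E,F,A]
After op 4 (rotate(-3)): offset=4, physical=[A,B,C,D,E,F], logical=[E,F,A,B,C,D]
After op 5 (swap(5, 4)): offset=4, physical=[A,B,D,C,E,F], logical=[E,F,A,B,D,C]
After op 6 (rotate(-1)): offset=3, physical=[A,B,D,C,E,F], logical=[C,E,F,A,B,D]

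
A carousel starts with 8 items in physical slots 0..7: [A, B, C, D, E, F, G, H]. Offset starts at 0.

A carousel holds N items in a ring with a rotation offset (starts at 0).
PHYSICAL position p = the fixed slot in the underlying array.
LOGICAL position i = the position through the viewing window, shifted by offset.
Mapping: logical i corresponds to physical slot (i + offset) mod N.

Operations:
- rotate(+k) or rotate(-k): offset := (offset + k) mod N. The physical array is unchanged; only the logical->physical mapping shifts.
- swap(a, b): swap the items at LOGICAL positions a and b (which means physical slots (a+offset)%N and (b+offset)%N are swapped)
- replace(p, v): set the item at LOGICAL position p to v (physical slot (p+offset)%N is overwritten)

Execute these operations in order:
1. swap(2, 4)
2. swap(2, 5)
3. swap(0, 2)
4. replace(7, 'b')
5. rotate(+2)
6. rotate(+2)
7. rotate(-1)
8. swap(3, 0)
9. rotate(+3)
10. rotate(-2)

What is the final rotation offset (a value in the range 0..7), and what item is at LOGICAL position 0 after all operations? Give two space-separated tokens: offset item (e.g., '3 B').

After op 1 (swap(2, 4)): offset=0, physical=[A,B,E,D,C,F,G,H], logical=[A,B,E,D,C,F,G,H]
After op 2 (swap(2, 5)): offset=0, physical=[A,B,F,D,C,E,G,H], logical=[A,B,F,D,C,E,G,H]
After op 3 (swap(0, 2)): offset=0, physical=[F,B,A,D,C,E,G,H], logical=[F,B,A,D,C,E,G,H]
After op 4 (replace(7, 'b')): offset=0, physical=[F,B,A,D,C,E,G,b], logical=[F,B,A,D,C,E,G,b]
After op 5 (rotate(+2)): offset=2, physical=[F,B,A,D,C,E,G,b], logical=[A,D,C,E,G,b,F,B]
After op 6 (rotate(+2)): offset=4, physical=[F,B,A,D,C,E,G,b], logical=[C,E,G,b,F,B,A,D]
After op 7 (rotate(-1)): offset=3, physical=[F,B,A,D,C,E,G,b], logical=[D,C,E,G,b,F,B,A]
After op 8 (swap(3, 0)): offset=3, physical=[F,B,A,G,C,E,D,b], logical=[G,C,E,D,b,F,B,A]
After op 9 (rotate(+3)): offset=6, physical=[F,B,A,G,C,E,D,b], logical=[D,b,F,B,A,G,C,E]
After op 10 (rotate(-2)): offset=4, physical=[F,B,A,G,C,E,D,b], logical=[C,E,D,b,F,B,A,G]

Answer: 4 C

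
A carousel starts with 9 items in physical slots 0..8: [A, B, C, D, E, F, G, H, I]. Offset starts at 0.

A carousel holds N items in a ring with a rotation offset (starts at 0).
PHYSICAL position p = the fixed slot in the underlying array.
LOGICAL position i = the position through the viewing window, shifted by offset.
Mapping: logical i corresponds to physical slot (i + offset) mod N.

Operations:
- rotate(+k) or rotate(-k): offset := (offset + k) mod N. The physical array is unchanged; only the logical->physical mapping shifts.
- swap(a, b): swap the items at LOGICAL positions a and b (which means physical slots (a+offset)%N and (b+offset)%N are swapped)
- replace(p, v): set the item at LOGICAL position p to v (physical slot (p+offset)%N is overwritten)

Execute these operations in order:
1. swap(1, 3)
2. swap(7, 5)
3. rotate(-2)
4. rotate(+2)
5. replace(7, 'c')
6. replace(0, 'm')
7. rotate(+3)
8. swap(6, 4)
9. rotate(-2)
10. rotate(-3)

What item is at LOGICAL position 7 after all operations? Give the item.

Answer: H

Derivation:
After op 1 (swap(1, 3)): offset=0, physical=[A,D,C,B,E,F,G,H,I], logical=[A,D,C,B,E,F,G,H,I]
After op 2 (swap(7, 5)): offset=0, physical=[A,D,C,B,E,H,G,F,I], logical=[A,D,C,B,E,H,G,F,I]
After op 3 (rotate(-2)): offset=7, physical=[A,D,C,B,E,H,G,F,I], logical=[F,I,A,D,C,B,E,H,G]
After op 4 (rotate(+2)): offset=0, physical=[A,D,C,B,E,H,G,F,I], logical=[A,D,C,B,E,H,G,F,I]
After op 5 (replace(7, 'c')): offset=0, physical=[A,D,C,B,E,H,G,c,I], logical=[A,D,C,B,E,H,G,c,I]
After op 6 (replace(0, 'm')): offset=0, physical=[m,D,C,B,E,H,G,c,I], logical=[m,D,C,B,E,H,G,c,I]
After op 7 (rotate(+3)): offset=3, physical=[m,D,C,B,E,H,G,c,I], logical=[B,E,H,G,c,I,m,D,C]
After op 8 (swap(6, 4)): offset=3, physical=[c,D,C,B,E,H,G,m,I], logical=[B,E,H,G,m,I,c,D,C]
After op 9 (rotate(-2)): offset=1, physical=[c,D,C,B,E,H,G,m,I], logical=[D,C,B,E,H,G,m,I,c]
After op 10 (rotate(-3)): offset=7, physical=[c,D,C,B,E,H,G,m,I], logical=[m,I,c,D,C,B,E,H,G]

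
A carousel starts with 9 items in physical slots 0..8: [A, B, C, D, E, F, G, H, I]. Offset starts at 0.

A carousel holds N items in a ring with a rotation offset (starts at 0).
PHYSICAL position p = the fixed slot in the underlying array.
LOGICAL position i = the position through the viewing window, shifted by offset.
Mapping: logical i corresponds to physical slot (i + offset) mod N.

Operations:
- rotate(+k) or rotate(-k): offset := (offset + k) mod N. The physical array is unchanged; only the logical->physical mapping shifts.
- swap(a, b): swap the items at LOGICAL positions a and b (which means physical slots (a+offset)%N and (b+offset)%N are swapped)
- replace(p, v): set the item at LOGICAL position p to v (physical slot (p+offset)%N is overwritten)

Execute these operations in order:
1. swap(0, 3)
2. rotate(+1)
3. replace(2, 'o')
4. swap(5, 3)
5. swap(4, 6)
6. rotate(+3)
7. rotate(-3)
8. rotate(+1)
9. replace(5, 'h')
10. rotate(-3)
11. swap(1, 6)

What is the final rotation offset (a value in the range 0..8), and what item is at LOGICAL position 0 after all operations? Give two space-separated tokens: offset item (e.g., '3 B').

Answer: 8 I

Derivation:
After op 1 (swap(0, 3)): offset=0, physical=[D,B,C,A,E,F,G,H,I], logical=[D,B,C,A,E,F,G,H,I]
After op 2 (rotate(+1)): offset=1, physical=[D,B,C,A,E,F,G,H,I], logical=[B,C,A,E,F,G,H,I,D]
After op 3 (replace(2, 'o')): offset=1, physical=[D,B,C,o,E,F,G,H,I], logical=[B,C,o,E,F,G,H,I,D]
After op 4 (swap(5, 3)): offset=1, physical=[D,B,C,o,G,F,E,H,I], logical=[B,C,o,G,F,E,H,I,D]
After op 5 (swap(4, 6)): offset=1, physical=[D,B,C,o,G,H,E,F,I], logical=[B,C,o,G,H,E,F,I,D]
After op 6 (rotate(+3)): offset=4, physical=[D,B,C,o,G,H,E,F,I], logical=[G,H,E,F,I,D,B,C,o]
After op 7 (rotate(-3)): offset=1, physical=[D,B,C,o,G,H,E,F,I], logical=[B,C,o,G,H,E,F,I,D]
After op 8 (rotate(+1)): offset=2, physical=[D,B,C,o,G,H,E,F,I], logical=[C,o,G,H,E,F,I,D,B]
After op 9 (replace(5, 'h')): offset=2, physical=[D,B,C,o,G,H,E,h,I], logical=[C,o,G,H,E,h,I,D,B]
After op 10 (rotate(-3)): offset=8, physical=[D,B,C,o,G,H,E,h,I], logical=[I,D,B,C,o,G,H,E,h]
After op 11 (swap(1, 6)): offset=8, physical=[H,B,C,o,G,D,E,h,I], logical=[I,H,B,C,o,G,D,E,h]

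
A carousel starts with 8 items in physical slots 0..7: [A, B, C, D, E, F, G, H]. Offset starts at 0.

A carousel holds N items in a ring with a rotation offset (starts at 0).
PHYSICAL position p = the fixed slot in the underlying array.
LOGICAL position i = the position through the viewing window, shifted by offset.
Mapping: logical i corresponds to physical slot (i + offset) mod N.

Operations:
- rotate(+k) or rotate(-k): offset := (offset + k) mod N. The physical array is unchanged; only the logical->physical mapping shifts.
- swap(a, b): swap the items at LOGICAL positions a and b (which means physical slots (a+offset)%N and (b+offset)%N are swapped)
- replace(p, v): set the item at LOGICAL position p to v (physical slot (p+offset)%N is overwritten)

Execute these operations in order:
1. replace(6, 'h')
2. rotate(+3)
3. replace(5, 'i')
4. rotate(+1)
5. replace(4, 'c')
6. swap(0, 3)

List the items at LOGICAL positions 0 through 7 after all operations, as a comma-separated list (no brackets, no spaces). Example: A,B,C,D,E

After op 1 (replace(6, 'h')): offset=0, physical=[A,B,C,D,E,F,h,H], logical=[A,B,C,D,E,F,h,H]
After op 2 (rotate(+3)): offset=3, physical=[A,B,C,D,E,F,h,H], logical=[D,E,F,h,H,A,B,C]
After op 3 (replace(5, 'i')): offset=3, physical=[i,B,C,D,E,F,h,H], logical=[D,E,F,h,H,i,B,C]
After op 4 (rotate(+1)): offset=4, physical=[i,B,C,D,E,F,h,H], logical=[E,F,h,H,i,B,C,D]
After op 5 (replace(4, 'c')): offset=4, physical=[c,B,C,D,E,F,h,H], logical=[E,F,h,H,c,B,C,D]
After op 6 (swap(0, 3)): offset=4, physical=[c,B,C,D,H,F,h,E], logical=[H,F,h,E,c,B,C,D]

Answer: H,F,h,E,c,B,C,D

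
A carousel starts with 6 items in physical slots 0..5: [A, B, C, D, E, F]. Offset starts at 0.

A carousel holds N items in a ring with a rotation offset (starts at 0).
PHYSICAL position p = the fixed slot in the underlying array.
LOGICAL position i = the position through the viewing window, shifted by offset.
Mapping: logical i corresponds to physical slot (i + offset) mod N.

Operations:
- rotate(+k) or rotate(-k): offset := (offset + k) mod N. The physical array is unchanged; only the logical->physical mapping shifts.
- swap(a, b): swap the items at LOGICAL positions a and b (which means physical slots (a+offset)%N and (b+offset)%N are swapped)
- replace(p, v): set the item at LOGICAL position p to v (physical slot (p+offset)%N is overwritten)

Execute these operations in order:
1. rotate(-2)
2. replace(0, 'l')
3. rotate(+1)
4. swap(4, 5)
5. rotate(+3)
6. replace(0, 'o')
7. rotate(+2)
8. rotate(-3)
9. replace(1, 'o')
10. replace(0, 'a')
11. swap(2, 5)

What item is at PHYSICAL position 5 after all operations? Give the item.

Answer: F

Derivation:
After op 1 (rotate(-2)): offset=4, physical=[A,B,C,D,E,F], logical=[E,F,A,B,C,D]
After op 2 (replace(0, 'l')): offset=4, physical=[A,B,C,D,l,F], logical=[l,F,A,B,C,D]
After op 3 (rotate(+1)): offset=5, physical=[A,B,C,D,l,F], logical=[F,A,B,C,D,l]
After op 4 (swap(4, 5)): offset=5, physical=[A,B,C,l,D,F], logical=[F,A,B,C,l,D]
After op 5 (rotate(+3)): offset=2, physical=[A,B,C,l,D,F], logical=[C,l,D,F,A,B]
After op 6 (replace(0, 'o')): offset=2, physical=[A,B,o,l,D,F], logical=[o,l,D,F,A,B]
After op 7 (rotate(+2)): offset=4, physical=[A,B,o,l,D,F], logical=[D,F,A,B,o,l]
After op 8 (rotate(-3)): offset=1, physical=[A,B,o,l,D,F], logical=[B,o,l,D,F,A]
After op 9 (replace(1, 'o')): offset=1, physical=[A,B,o,l,D,F], logical=[B,o,l,D,F,A]
After op 10 (replace(0, 'a')): offset=1, physical=[A,a,o,l,D,F], logical=[a,o,l,D,F,A]
After op 11 (swap(2, 5)): offset=1, physical=[l,a,o,A,D,F], logical=[a,o,A,D,F,l]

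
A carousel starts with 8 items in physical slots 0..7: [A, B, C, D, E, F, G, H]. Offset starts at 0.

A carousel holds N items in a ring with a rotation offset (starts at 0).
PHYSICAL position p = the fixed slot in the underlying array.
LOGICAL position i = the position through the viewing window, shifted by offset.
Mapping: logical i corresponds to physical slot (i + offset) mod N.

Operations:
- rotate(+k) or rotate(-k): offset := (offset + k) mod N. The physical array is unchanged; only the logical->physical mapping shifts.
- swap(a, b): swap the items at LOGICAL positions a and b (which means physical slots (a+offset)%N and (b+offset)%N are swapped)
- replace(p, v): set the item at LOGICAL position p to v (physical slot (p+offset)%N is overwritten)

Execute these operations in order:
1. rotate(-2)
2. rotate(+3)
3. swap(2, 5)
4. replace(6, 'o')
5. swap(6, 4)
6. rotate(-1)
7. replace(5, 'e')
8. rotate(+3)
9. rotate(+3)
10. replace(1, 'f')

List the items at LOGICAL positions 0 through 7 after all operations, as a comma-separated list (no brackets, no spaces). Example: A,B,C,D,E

After op 1 (rotate(-2)): offset=6, physical=[A,B,C,D,E,F,G,H], logical=[G,H,A,B,C,D,E,F]
After op 2 (rotate(+3)): offset=1, physical=[A,B,C,D,E,F,G,H], logical=[B,C,D,E,F,G,H,A]
After op 3 (swap(2, 5)): offset=1, physical=[A,B,C,G,E,F,D,H], logical=[B,C,G,E,F,D,H,A]
After op 4 (replace(6, 'o')): offset=1, physical=[A,B,C,G,E,F,D,o], logical=[B,C,G,E,F,D,o,A]
After op 5 (swap(6, 4)): offset=1, physical=[A,B,C,G,E,o,D,F], logical=[B,C,G,E,o,D,F,A]
After op 6 (rotate(-1)): offset=0, physical=[A,B,C,G,E,o,D,F], logical=[A,B,C,G,E,o,D,F]
After op 7 (replace(5, 'e')): offset=0, physical=[A,B,C,G,E,e,D,F], logical=[A,B,C,G,E,e,D,F]
After op 8 (rotate(+3)): offset=3, physical=[A,B,C,G,E,e,D,F], logical=[G,E,e,D,F,A,B,C]
After op 9 (rotate(+3)): offset=6, physical=[A,B,C,G,E,e,D,F], logical=[D,F,A,B,C,G,E,e]
After op 10 (replace(1, 'f')): offset=6, physical=[A,B,C,G,E,e,D,f], logical=[D,f,A,B,C,G,E,e]

Answer: D,f,A,B,C,G,E,e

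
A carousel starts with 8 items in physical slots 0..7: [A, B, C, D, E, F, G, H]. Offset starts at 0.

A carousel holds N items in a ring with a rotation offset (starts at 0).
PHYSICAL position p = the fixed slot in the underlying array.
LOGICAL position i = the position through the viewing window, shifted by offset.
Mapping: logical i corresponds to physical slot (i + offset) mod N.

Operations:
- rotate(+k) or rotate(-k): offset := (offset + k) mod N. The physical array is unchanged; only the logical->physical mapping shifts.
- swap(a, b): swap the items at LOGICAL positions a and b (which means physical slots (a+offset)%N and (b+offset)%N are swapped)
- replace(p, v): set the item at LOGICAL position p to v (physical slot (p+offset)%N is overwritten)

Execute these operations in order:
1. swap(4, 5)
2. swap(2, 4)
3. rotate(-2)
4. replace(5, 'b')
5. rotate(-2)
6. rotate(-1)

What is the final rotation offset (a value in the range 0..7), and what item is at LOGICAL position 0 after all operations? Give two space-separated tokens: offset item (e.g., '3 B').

After op 1 (swap(4, 5)): offset=0, physical=[A,B,C,D,F,E,G,H], logical=[A,B,C,D,F,E,G,H]
After op 2 (swap(2, 4)): offset=0, physical=[A,B,F,D,C,E,G,H], logical=[A,B,F,D,C,E,G,H]
After op 3 (rotate(-2)): offset=6, physical=[A,B,F,D,C,E,G,H], logical=[G,H,A,B,F,D,C,E]
After op 4 (replace(5, 'b')): offset=6, physical=[A,B,F,b,C,E,G,H], logical=[G,H,A,B,F,b,C,E]
After op 5 (rotate(-2)): offset=4, physical=[A,B,F,b,C,E,G,H], logical=[C,E,G,H,A,B,F,b]
After op 6 (rotate(-1)): offset=3, physical=[A,B,F,b,C,E,G,H], logical=[b,C,E,G,H,A,B,F]

Answer: 3 b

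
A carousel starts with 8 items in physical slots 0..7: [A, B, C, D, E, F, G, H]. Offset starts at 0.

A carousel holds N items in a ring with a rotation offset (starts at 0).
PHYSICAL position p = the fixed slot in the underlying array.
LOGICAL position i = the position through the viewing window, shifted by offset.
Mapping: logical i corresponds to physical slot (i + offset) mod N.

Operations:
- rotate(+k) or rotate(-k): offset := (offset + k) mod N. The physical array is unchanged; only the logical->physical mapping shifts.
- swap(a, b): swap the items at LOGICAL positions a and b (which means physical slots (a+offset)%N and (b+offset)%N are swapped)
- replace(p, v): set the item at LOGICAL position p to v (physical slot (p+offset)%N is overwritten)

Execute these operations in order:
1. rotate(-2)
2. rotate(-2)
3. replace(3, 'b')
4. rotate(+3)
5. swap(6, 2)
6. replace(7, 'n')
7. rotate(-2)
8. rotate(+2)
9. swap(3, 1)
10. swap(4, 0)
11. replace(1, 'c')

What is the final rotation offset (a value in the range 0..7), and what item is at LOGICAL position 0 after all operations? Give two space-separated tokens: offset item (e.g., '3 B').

Answer: 7 D

Derivation:
After op 1 (rotate(-2)): offset=6, physical=[A,B,C,D,E,F,G,H], logical=[G,H,A,B,C,D,E,F]
After op 2 (rotate(-2)): offset=4, physical=[A,B,C,D,E,F,G,H], logical=[E,F,G,H,A,B,C,D]
After op 3 (replace(3, 'b')): offset=4, physical=[A,B,C,D,E,F,G,b], logical=[E,F,G,b,A,B,C,D]
After op 4 (rotate(+3)): offset=7, physical=[A,B,C,D,E,F,G,b], logical=[b,A,B,C,D,E,F,G]
After op 5 (swap(6, 2)): offset=7, physical=[A,F,C,D,E,B,G,b], logical=[b,A,F,C,D,E,B,G]
After op 6 (replace(7, 'n')): offset=7, physical=[A,F,C,D,E,B,n,b], logical=[b,A,F,C,D,E,B,n]
After op 7 (rotate(-2)): offset=5, physical=[A,F,C,D,E,B,n,b], logical=[B,n,b,A,F,C,D,E]
After op 8 (rotate(+2)): offset=7, physical=[A,F,C,D,E,B,n,b], logical=[b,A,F,C,D,E,B,n]
After op 9 (swap(3, 1)): offset=7, physical=[C,F,A,D,E,B,n,b], logical=[b,C,F,A,D,E,B,n]
After op 10 (swap(4, 0)): offset=7, physical=[C,F,A,b,E,B,n,D], logical=[D,C,F,A,b,E,B,n]
After op 11 (replace(1, 'c')): offset=7, physical=[c,F,A,b,E,B,n,D], logical=[D,c,F,A,b,E,B,n]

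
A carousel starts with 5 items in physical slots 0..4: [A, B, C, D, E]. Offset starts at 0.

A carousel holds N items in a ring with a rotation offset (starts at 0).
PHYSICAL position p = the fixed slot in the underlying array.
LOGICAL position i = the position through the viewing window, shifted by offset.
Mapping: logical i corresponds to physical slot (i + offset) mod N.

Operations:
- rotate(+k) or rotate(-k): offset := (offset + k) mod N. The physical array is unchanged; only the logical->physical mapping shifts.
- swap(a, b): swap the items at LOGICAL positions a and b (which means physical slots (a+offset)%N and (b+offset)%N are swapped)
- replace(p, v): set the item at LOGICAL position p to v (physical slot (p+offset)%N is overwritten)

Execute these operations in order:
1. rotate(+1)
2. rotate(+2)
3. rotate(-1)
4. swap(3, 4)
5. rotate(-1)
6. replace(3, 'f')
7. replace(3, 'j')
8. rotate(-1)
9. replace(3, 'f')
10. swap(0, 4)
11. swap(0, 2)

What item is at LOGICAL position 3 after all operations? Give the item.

Answer: f

Derivation:
After op 1 (rotate(+1)): offset=1, physical=[A,B,C,D,E], logical=[B,C,D,E,A]
After op 2 (rotate(+2)): offset=3, physical=[A,B,C,D,E], logical=[D,E,A,B,C]
After op 3 (rotate(-1)): offset=2, physical=[A,B,C,D,E], logical=[C,D,E,A,B]
After op 4 (swap(3, 4)): offset=2, physical=[B,A,C,D,E], logical=[C,D,E,B,A]
After op 5 (rotate(-1)): offset=1, physical=[B,A,C,D,E], logical=[A,C,D,E,B]
After op 6 (replace(3, 'f')): offset=1, physical=[B,A,C,D,f], logical=[A,C,D,f,B]
After op 7 (replace(3, 'j')): offset=1, physical=[B,A,C,D,j], logical=[A,C,D,j,B]
After op 8 (rotate(-1)): offset=0, physical=[B,A,C,D,j], logical=[B,A,C,D,j]
After op 9 (replace(3, 'f')): offset=0, physical=[B,A,C,f,j], logical=[B,A,C,f,j]
After op 10 (swap(0, 4)): offset=0, physical=[j,A,C,f,B], logical=[j,A,C,f,B]
After op 11 (swap(0, 2)): offset=0, physical=[C,A,j,f,B], logical=[C,A,j,f,B]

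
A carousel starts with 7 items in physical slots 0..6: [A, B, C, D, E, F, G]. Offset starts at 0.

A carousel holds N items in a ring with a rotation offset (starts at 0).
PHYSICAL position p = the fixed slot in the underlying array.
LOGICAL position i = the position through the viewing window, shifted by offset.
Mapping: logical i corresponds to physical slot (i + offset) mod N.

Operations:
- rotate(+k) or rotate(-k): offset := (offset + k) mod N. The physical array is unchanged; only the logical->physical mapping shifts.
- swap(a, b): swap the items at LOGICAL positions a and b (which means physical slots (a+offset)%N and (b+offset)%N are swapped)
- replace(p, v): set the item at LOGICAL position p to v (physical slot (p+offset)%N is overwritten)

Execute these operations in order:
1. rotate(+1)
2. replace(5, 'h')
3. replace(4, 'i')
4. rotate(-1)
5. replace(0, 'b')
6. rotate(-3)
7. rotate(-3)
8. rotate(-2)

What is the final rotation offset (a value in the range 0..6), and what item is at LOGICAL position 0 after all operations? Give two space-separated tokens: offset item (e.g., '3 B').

After op 1 (rotate(+1)): offset=1, physical=[A,B,C,D,E,F,G], logical=[B,C,D,E,F,G,A]
After op 2 (replace(5, 'h')): offset=1, physical=[A,B,C,D,E,F,h], logical=[B,C,D,E,F,h,A]
After op 3 (replace(4, 'i')): offset=1, physical=[A,B,C,D,E,i,h], logical=[B,C,D,E,i,h,A]
After op 4 (rotate(-1)): offset=0, physical=[A,B,C,D,E,i,h], logical=[A,B,C,D,E,i,h]
After op 5 (replace(0, 'b')): offset=0, physical=[b,B,C,D,E,i,h], logical=[b,B,C,D,E,i,h]
After op 6 (rotate(-3)): offset=4, physical=[b,B,C,D,E,i,h], logical=[E,i,h,b,B,C,D]
After op 7 (rotate(-3)): offset=1, physical=[b,B,C,D,E,i,h], logical=[B,C,D,E,i,h,b]
After op 8 (rotate(-2)): offset=6, physical=[b,B,C,D,E,i,h], logical=[h,b,B,C,D,E,i]

Answer: 6 h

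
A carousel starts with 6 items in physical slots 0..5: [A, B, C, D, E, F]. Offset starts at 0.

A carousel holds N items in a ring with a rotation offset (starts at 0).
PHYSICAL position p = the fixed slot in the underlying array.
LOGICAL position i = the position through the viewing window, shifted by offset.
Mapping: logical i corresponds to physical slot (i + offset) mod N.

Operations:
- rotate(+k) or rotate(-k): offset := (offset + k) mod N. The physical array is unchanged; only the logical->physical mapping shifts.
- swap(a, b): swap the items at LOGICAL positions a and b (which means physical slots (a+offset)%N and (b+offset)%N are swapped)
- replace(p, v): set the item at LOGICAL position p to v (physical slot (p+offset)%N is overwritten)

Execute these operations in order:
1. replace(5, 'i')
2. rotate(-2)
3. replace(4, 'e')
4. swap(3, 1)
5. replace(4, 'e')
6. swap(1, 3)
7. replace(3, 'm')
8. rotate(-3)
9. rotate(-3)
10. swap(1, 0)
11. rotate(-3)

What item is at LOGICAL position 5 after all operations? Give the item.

Answer: A

Derivation:
After op 1 (replace(5, 'i')): offset=0, physical=[A,B,C,D,E,i], logical=[A,B,C,D,E,i]
After op 2 (rotate(-2)): offset=4, physical=[A,B,C,D,E,i], logical=[E,i,A,B,C,D]
After op 3 (replace(4, 'e')): offset=4, physical=[A,B,e,D,E,i], logical=[E,i,A,B,e,D]
After op 4 (swap(3, 1)): offset=4, physical=[A,i,e,D,E,B], logical=[E,B,A,i,e,D]
After op 5 (replace(4, 'e')): offset=4, physical=[A,i,e,D,E,B], logical=[E,B,A,i,e,D]
After op 6 (swap(1, 3)): offset=4, physical=[A,B,e,D,E,i], logical=[E,i,A,B,e,D]
After op 7 (replace(3, 'm')): offset=4, physical=[A,m,e,D,E,i], logical=[E,i,A,m,e,D]
After op 8 (rotate(-3)): offset=1, physical=[A,m,e,D,E,i], logical=[m,e,D,E,i,A]
After op 9 (rotate(-3)): offset=4, physical=[A,m,e,D,E,i], logical=[E,i,A,m,e,D]
After op 10 (swap(1, 0)): offset=4, physical=[A,m,e,D,i,E], logical=[i,E,A,m,e,D]
After op 11 (rotate(-3)): offset=1, physical=[A,m,e,D,i,E], logical=[m,e,D,i,E,A]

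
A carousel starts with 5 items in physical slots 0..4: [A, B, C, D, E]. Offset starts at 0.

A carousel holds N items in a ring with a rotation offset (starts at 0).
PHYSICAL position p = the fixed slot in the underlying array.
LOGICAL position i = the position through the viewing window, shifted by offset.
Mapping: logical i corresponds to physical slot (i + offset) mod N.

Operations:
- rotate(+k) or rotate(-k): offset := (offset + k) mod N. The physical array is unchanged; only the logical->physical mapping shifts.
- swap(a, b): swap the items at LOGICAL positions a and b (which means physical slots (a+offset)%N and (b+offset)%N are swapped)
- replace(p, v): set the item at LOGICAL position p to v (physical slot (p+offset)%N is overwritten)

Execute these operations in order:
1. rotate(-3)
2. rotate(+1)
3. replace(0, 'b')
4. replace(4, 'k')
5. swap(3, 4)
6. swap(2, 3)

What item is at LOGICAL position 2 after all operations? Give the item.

Answer: k

Derivation:
After op 1 (rotate(-3)): offset=2, physical=[A,B,C,D,E], logical=[C,D,E,A,B]
After op 2 (rotate(+1)): offset=3, physical=[A,B,C,D,E], logical=[D,E,A,B,C]
After op 3 (replace(0, 'b')): offset=3, physical=[A,B,C,b,E], logical=[b,E,A,B,C]
After op 4 (replace(4, 'k')): offset=3, physical=[A,B,k,b,E], logical=[b,E,A,B,k]
After op 5 (swap(3, 4)): offset=3, physical=[A,k,B,b,E], logical=[b,E,A,k,B]
After op 6 (swap(2, 3)): offset=3, physical=[k,A,B,b,E], logical=[b,E,k,A,B]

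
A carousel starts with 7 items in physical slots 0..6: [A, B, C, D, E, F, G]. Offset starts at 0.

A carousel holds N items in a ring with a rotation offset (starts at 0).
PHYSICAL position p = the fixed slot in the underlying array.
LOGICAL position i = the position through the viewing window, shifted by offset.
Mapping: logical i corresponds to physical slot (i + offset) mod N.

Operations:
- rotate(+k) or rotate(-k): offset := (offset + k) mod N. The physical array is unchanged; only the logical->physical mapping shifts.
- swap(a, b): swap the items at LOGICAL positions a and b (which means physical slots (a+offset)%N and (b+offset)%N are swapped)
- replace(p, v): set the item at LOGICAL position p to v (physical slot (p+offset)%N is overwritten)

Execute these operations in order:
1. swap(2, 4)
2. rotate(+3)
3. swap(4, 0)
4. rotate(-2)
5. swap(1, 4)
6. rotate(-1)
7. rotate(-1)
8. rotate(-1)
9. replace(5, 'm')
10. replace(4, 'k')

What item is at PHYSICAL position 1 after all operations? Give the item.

After op 1 (swap(2, 4)): offset=0, physical=[A,B,E,D,C,F,G], logical=[A,B,E,D,C,F,G]
After op 2 (rotate(+3)): offset=3, physical=[A,B,E,D,C,F,G], logical=[D,C,F,G,A,B,E]
After op 3 (swap(4, 0)): offset=3, physical=[D,B,E,A,C,F,G], logical=[A,C,F,G,D,B,E]
After op 4 (rotate(-2)): offset=1, physical=[D,B,E,A,C,F,G], logical=[B,E,A,C,F,G,D]
After op 5 (swap(1, 4)): offset=1, physical=[D,B,F,A,C,E,G], logical=[B,F,A,C,E,G,D]
After op 6 (rotate(-1)): offset=0, physical=[D,B,F,A,C,E,G], logical=[D,B,F,A,C,E,G]
After op 7 (rotate(-1)): offset=6, physical=[D,B,F,A,C,E,G], logical=[G,D,B,F,A,C,E]
After op 8 (rotate(-1)): offset=5, physical=[D,B,F,A,C,E,G], logical=[E,G,D,B,F,A,C]
After op 9 (replace(5, 'm')): offset=5, physical=[D,B,F,m,C,E,G], logical=[E,G,D,B,F,m,C]
After op 10 (replace(4, 'k')): offset=5, physical=[D,B,k,m,C,E,G], logical=[E,G,D,B,k,m,C]

Answer: B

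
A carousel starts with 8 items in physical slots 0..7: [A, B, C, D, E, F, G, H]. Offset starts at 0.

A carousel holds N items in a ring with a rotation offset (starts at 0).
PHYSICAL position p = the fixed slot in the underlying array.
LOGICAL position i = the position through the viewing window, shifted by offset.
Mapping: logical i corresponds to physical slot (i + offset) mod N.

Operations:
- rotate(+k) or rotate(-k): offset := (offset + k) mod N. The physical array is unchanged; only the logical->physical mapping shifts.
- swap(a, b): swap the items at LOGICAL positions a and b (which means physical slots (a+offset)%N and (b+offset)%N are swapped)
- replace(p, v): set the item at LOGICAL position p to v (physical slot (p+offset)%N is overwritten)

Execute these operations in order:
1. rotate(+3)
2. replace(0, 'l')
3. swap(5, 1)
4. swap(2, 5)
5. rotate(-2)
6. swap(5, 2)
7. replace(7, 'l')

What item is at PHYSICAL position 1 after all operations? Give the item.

After op 1 (rotate(+3)): offset=3, physical=[A,B,C,D,E,F,G,H], logical=[D,E,F,G,H,A,B,C]
After op 2 (replace(0, 'l')): offset=3, physical=[A,B,C,l,E,F,G,H], logical=[l,E,F,G,H,A,B,C]
After op 3 (swap(5, 1)): offset=3, physical=[E,B,C,l,A,F,G,H], logical=[l,A,F,G,H,E,B,C]
After op 4 (swap(2, 5)): offset=3, physical=[F,B,C,l,A,E,G,H], logical=[l,A,E,G,H,F,B,C]
After op 5 (rotate(-2)): offset=1, physical=[F,B,C,l,A,E,G,H], logical=[B,C,l,A,E,G,H,F]
After op 6 (swap(5, 2)): offset=1, physical=[F,B,C,G,A,E,l,H], logical=[B,C,G,A,E,l,H,F]
After op 7 (replace(7, 'l')): offset=1, physical=[l,B,C,G,A,E,l,H], logical=[B,C,G,A,E,l,H,l]

Answer: B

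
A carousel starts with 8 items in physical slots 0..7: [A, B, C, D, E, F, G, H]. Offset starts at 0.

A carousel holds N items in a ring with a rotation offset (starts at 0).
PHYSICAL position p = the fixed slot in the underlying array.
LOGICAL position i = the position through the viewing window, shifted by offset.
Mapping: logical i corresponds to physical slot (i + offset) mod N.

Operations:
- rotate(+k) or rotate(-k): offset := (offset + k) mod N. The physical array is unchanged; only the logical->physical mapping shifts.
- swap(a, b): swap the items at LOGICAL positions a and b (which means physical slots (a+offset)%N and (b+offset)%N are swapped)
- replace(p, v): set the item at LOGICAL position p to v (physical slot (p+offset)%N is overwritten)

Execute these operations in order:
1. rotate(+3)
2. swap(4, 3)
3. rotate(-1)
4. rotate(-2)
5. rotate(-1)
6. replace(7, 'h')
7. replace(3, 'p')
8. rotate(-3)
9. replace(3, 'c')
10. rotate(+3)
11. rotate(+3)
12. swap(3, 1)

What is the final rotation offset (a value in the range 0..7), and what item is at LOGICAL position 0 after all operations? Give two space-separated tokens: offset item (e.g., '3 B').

Answer: 2 p

Derivation:
After op 1 (rotate(+3)): offset=3, physical=[A,B,C,D,E,F,G,H], logical=[D,E,F,G,H,A,B,C]
After op 2 (swap(4, 3)): offset=3, physical=[A,B,C,D,E,F,H,G], logical=[D,E,F,H,G,A,B,C]
After op 3 (rotate(-1)): offset=2, physical=[A,B,C,D,E,F,H,G], logical=[C,D,E,F,H,G,A,B]
After op 4 (rotate(-2)): offset=0, physical=[A,B,C,D,E,F,H,G], logical=[A,B,C,D,E,F,H,G]
After op 5 (rotate(-1)): offset=7, physical=[A,B,C,D,E,F,H,G], logical=[G,A,B,C,D,E,F,H]
After op 6 (replace(7, 'h')): offset=7, physical=[A,B,C,D,E,F,h,G], logical=[G,A,B,C,D,E,F,h]
After op 7 (replace(3, 'p')): offset=7, physical=[A,B,p,D,E,F,h,G], logical=[G,A,B,p,D,E,F,h]
After op 8 (rotate(-3)): offset=4, physical=[A,B,p,D,E,F,h,G], logical=[E,F,h,G,A,B,p,D]
After op 9 (replace(3, 'c')): offset=4, physical=[A,B,p,D,E,F,h,c], logical=[E,F,h,c,A,B,p,D]
After op 10 (rotate(+3)): offset=7, physical=[A,B,p,D,E,F,h,c], logical=[c,A,B,p,D,E,F,h]
After op 11 (rotate(+3)): offset=2, physical=[A,B,p,D,E,F,h,c], logical=[p,D,E,F,h,c,A,B]
After op 12 (swap(3, 1)): offset=2, physical=[A,B,p,F,E,D,h,c], logical=[p,F,E,D,h,c,A,B]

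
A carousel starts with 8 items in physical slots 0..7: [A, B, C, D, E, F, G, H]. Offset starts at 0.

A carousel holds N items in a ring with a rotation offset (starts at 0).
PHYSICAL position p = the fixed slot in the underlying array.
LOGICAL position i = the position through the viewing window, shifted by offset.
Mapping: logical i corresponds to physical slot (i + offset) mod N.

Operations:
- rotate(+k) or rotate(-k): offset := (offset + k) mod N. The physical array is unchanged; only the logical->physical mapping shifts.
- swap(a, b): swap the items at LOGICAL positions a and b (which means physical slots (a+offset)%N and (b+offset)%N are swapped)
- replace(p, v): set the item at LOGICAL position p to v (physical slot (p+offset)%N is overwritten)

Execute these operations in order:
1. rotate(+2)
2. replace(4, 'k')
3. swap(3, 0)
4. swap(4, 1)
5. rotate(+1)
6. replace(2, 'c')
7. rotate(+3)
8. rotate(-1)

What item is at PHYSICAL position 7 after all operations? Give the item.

After op 1 (rotate(+2)): offset=2, physical=[A,B,C,D,E,F,G,H], logical=[C,D,E,F,G,H,A,B]
After op 2 (replace(4, 'k')): offset=2, physical=[A,B,C,D,E,F,k,H], logical=[C,D,E,F,k,H,A,B]
After op 3 (swap(3, 0)): offset=2, physical=[A,B,F,D,E,C,k,H], logical=[F,D,E,C,k,H,A,B]
After op 4 (swap(4, 1)): offset=2, physical=[A,B,F,k,E,C,D,H], logical=[F,k,E,C,D,H,A,B]
After op 5 (rotate(+1)): offset=3, physical=[A,B,F,k,E,C,D,H], logical=[k,E,C,D,H,A,B,F]
After op 6 (replace(2, 'c')): offset=3, physical=[A,B,F,k,E,c,D,H], logical=[k,E,c,D,H,A,B,F]
After op 7 (rotate(+3)): offset=6, physical=[A,B,F,k,E,c,D,H], logical=[D,H,A,B,F,k,E,c]
After op 8 (rotate(-1)): offset=5, physical=[A,B,F,k,E,c,D,H], logical=[c,D,H,A,B,F,k,E]

Answer: H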